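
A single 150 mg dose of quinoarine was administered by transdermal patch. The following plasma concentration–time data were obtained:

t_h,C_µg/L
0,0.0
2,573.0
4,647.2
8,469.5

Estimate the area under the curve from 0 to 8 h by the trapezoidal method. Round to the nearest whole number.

Trapezoidal AUC_0→8:
  [0→2]: (0.0+573.0)/2 × 2 = 573.0
  [2→4]: (573.0+647.2)/2 × 2 = 1220.2
  [4→8]: (647.2+469.5)/2 × 4 = 2233.4
  Sum = 4026.6 µg/L·h

AUC = 4027 µg/L·h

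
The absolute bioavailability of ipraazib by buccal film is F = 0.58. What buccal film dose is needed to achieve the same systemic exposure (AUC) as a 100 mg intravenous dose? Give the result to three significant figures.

D_buccal = 172 mg

For equal systemic exposure: F × D_ev = D_iv
D_ev = D_iv / F = 100 / 0.58 = 172.414 mg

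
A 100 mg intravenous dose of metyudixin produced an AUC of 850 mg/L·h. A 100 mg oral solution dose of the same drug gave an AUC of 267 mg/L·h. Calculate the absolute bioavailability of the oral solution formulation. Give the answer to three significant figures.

F = 0.314

F = (AUC_ev / D_ev) / (AUC_iv / D_iv)
  = (267/100) / (850/100)
  = 2.67 / 8.5 = 0.3141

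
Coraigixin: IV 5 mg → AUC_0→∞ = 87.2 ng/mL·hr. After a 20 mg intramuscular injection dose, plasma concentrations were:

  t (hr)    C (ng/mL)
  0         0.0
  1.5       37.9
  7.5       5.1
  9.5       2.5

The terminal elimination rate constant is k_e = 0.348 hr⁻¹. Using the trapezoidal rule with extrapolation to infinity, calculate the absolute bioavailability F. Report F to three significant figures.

Trapezoidal AUC_0→9.5 (intramuscular injection):
  [0→1.5]: (0.0+37.9)/2 × 1.5 = 28.425
  [1.5→7.5]: (37.9+5.1)/2 × 6 = 129.0
  [7.5→9.5]: (5.1+2.5)/2 × 2 = 7.6
  Sum = 165.025 ng/mL·hr
Tail: C_last/k_e = 2.5/0.348 = 7.184
AUC_0→∞ (intramuscular injection) = 165.025 + 7.184 = 172.209 ng/mL·hr
F = (AUC_ev/D_ev)/(AUC_iv/D_iv) = (172.209/20)/(87.2/5) = 8.61045/17.44 = 0.4937

F = 0.494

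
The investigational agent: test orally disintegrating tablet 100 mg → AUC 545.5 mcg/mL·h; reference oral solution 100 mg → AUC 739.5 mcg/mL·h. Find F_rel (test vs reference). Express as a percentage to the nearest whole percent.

F_rel = (AUC_test/D_test) / (AUC_ref/D_ref)
      = (545.5/100) / (739.5/100)
      = 5.455 / 7.395 = 0.7377 = 73.77%

F_rel = 74%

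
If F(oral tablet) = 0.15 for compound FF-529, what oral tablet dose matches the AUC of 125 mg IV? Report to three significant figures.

D_oral = 833 mg

For equal systemic exposure: F × D_ev = D_iv
D_ev = D_iv / F = 125 / 0.15 = 833.333 mg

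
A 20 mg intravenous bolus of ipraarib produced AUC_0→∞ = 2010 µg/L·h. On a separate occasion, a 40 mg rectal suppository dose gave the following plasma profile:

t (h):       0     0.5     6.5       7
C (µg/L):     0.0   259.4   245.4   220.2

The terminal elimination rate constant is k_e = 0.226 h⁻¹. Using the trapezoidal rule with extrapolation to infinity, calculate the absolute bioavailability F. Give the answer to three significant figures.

F = 0.664

Trapezoidal AUC_0→7 (rectal suppository):
  [0→0.5]: (0.0+259.4)/2 × 0.5 = 64.85
  [0.5→6.5]: (259.4+245.4)/2 × 6 = 1514.4
  [6.5→7]: (245.4+220.2)/2 × 0.5 = 116.4
  Sum = 1695.65 µg/L·h
Tail: C_last/k_e = 220.2/0.226 = 974.336
AUC_0→∞ (rectal suppository) = 1695.65 + 974.336 = 2669.986 µg/L·h
F = (AUC_ev/D_ev)/(AUC_iv/D_iv) = (2669.986/40)/(2010/20) = 66.74965/100.5 = 0.6642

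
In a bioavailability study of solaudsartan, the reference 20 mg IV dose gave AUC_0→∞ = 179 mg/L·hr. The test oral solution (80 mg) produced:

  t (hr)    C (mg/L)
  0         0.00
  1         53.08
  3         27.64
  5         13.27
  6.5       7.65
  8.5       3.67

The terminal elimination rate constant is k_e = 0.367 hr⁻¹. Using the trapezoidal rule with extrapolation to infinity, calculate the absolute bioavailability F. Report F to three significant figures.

F = 0.259

Trapezoidal AUC_0→8.5 (oral solution):
  [0→1]: (0.00+53.08)/2 × 1 = 26.54
  [1→3]: (53.08+27.64)/2 × 2 = 80.72
  [3→5]: (27.64+13.27)/2 × 2 = 40.91
  [5→6.5]: (13.27+7.65)/2 × 1.5 = 15.69
  [6.5→8.5]: (7.65+3.67)/2 × 2 = 11.32
  Sum = 175.18 mg/L·hr
Tail: C_last/k_e = 3.67/0.367 = 10.000
AUC_0→∞ (oral solution) = 175.18 + 10.000 = 185.18 mg/L·hr
F = (AUC_ev/D_ev)/(AUC_iv/D_iv) = (185.18/80)/(179/20) = 2.31475/8.95 = 0.2586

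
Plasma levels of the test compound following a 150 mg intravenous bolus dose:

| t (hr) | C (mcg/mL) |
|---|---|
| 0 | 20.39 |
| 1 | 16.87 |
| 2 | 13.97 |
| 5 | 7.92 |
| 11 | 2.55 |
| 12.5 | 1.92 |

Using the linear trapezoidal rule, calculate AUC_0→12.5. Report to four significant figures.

Trapezoidal AUC_0→12.5:
  [0→1]: (20.39+16.87)/2 × 1 = 18.63
  [1→2]: (16.87+13.97)/2 × 1 = 15.42
  [2→5]: (13.97+7.92)/2 × 3 = 32.835
  [5→11]: (7.92+2.55)/2 × 6 = 31.41
  [11→12.5]: (2.55+1.92)/2 × 1.5 = 3.3525
  Sum = 101.6475 mcg/mL·hr

AUC = 101.6 mcg/mL·hr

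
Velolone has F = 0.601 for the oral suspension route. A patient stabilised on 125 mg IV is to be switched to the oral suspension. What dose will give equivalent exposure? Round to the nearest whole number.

D_oral = 208 mg

For equal systemic exposure: F × D_ev = D_iv
D_ev = D_iv / F = 125 / 0.601 = 207.987 mg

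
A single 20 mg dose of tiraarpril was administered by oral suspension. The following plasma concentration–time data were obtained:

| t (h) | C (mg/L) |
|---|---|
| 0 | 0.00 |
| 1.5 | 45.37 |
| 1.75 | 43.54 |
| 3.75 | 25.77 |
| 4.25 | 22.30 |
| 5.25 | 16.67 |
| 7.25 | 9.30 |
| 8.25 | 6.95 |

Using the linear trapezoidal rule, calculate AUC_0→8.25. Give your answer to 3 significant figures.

Trapezoidal AUC_0→8.25:
  [0→1.5]: (0.00+45.37)/2 × 1.5 = 34.0275
  [1.5→1.75]: (45.37+43.54)/2 × 0.25 = 11.11375
  [1.75→3.75]: (43.54+25.77)/2 × 2 = 69.31
  [3.75→4.25]: (25.77+22.30)/2 × 0.5 = 12.0175
  [4.25→5.25]: (22.30+16.67)/2 × 1 = 19.485
  [5.25→7.25]: (16.67+9.30)/2 × 2 = 25.97
  [7.25→8.25]: (9.30+6.95)/2 × 1 = 8.125
  Sum = 180.04875 mg/L·h

AUC = 180 mg/L·h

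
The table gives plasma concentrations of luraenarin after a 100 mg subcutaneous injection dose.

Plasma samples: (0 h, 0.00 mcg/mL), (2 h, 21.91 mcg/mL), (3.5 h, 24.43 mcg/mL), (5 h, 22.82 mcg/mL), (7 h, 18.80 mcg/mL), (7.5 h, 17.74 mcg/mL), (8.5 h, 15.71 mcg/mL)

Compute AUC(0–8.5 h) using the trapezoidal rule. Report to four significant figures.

AUC = 159.6 mcg/mL·h

Trapezoidal AUC_0→8.5:
  [0→2]: (0.00+21.91)/2 × 2 = 21.91
  [2→3.5]: (21.91+24.43)/2 × 1.5 = 34.755
  [3.5→5]: (24.43+22.82)/2 × 1.5 = 35.4375
  [5→7]: (22.82+18.80)/2 × 2 = 41.62
  [7→7.5]: (18.80+17.74)/2 × 0.5 = 9.135
  [7.5→8.5]: (17.74+15.71)/2 × 1 = 16.725
  Sum = 159.5825 mcg/mL·h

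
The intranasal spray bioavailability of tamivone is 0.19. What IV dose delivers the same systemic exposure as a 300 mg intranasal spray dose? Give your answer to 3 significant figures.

Systemic exposure from an extravascular dose = F × D_ev, so the equivalent IV dose is F × D_ev.
D_iv = F × D_ev = 0.19 × 300 = 57 mg

D_iv = 57.0 mg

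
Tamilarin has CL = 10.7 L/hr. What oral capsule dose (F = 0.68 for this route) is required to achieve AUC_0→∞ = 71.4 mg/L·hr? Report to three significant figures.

Dose = 1120 mg

Dose = CL × AUC_0→∞ / F
     = 10.7 × 71.4 / 0.68 = 1123.5 mg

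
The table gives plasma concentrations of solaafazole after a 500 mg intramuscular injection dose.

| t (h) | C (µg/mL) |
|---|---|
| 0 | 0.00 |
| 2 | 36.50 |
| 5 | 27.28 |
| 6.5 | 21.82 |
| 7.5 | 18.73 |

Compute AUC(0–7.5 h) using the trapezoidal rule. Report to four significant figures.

Trapezoidal AUC_0→7.5:
  [0→2]: (0.00+36.50)/2 × 2 = 36.5
  [2→5]: (36.50+27.28)/2 × 3 = 95.67
  [5→6.5]: (27.28+21.82)/2 × 1.5 = 36.825
  [6.5→7.5]: (21.82+18.73)/2 × 1 = 20.275
  Sum = 189.27 µg/mL·h

AUC = 189.3 µg/mL·h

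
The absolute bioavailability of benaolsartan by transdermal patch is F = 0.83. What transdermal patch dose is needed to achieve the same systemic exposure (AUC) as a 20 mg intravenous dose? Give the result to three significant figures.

For equal systemic exposure: F × D_ev = D_iv
D_ev = D_iv / F = 20 / 0.83 = 24.0964 mg

D_transdermal = 24.1 mg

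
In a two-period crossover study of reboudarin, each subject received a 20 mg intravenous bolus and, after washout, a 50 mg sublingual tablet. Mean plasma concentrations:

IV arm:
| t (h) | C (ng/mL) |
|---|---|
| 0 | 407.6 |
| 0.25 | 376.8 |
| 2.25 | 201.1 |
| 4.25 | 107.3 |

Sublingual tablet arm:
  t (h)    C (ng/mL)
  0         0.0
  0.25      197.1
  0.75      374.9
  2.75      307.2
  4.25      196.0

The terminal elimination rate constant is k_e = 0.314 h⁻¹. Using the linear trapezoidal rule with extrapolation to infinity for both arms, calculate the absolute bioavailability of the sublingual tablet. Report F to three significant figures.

Trapezoidal AUC_0→4.25 (IV):
  [0→0.25]: (407.6+376.8)/2 × 0.25 = 98.05
  [0.25→2.25]: (376.8+201.1)/2 × 2 = 577.9
  [2.25→4.25]: (201.1+107.3)/2 × 2 = 308.4
  Sum = 984.35 ng/mL·h
IV tail: 107.3/0.314 = 341.720; AUC_iv,0→∞ = 984.35 + 341.720 = 1326.07 ng/mL·h
Trapezoidal AUC_0→4.25 (sublingual tablet):
  [0→0.25]: (0.0+197.1)/2 × 0.25 = 24.6375
  [0.25→0.75]: (197.1+374.9)/2 × 0.5 = 143.0
  [0.75→2.75]: (374.9+307.2)/2 × 2 = 682.1
  [2.75→4.25]: (307.2+196.0)/2 × 1.5 = 377.4
  Sum = 1227.1375 ng/mL·h
sublingual tablet tail: 196.0/0.314 = 624.204; AUC_ev,0→∞ = 1227.1375 + 624.204 = 1851.3415 ng/mL·h
F = (AUC_ev/D_ev)/(AUC_iv/D_iv) = (1851.3415/50)/(1326.07/20) = 37.02683/66.3035 = 0.5584

F = 0.558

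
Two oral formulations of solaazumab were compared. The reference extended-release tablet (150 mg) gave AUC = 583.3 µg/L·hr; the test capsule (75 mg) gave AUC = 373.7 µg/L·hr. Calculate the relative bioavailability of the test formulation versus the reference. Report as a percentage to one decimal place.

F_rel = 128.1%

F_rel = (AUC_test/D_test) / (AUC_ref/D_ref)
      = (373.7/75) / (583.3/150)
      = 4.98267 / 3.88867 = 1.2813 = 128.13%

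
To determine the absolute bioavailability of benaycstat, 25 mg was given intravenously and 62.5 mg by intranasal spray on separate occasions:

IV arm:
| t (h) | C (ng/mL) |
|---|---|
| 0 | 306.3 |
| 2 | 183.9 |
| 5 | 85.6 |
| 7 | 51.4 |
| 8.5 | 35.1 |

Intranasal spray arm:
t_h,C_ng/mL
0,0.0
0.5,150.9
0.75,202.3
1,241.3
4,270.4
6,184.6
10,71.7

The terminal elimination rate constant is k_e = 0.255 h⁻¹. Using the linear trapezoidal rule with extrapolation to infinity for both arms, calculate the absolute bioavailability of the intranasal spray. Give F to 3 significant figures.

Trapezoidal AUC_0→8.5 (IV):
  [0→2]: (306.3+183.9)/2 × 2 = 490.2
  [2→5]: (183.9+85.6)/2 × 3 = 404.25
  [5→7]: (85.6+51.4)/2 × 2 = 137.0
  [7→8.5]: (51.4+35.1)/2 × 1.5 = 64.875
  Sum = 1096.325 ng/mL·h
IV tail: 35.1/0.255 = 137.647; AUC_iv,0→∞ = 1096.325 + 137.647 = 1233.972 ng/mL·h
Trapezoidal AUC_0→10 (intranasal spray):
  [0→0.5]: (0.0+150.9)/2 × 0.5 = 37.725
  [0.5→0.75]: (150.9+202.3)/2 × 0.25 = 44.15
  [0.75→1]: (202.3+241.3)/2 × 0.25 = 55.45
  [1→4]: (241.3+270.4)/2 × 3 = 767.55
  [4→6]: (270.4+184.6)/2 × 2 = 455.0
  [6→10]: (184.6+71.7)/2 × 4 = 512.6
  Sum = 1872.475 ng/mL·h
intranasal spray tail: 71.7/0.255 = 281.176; AUC_ev,0→∞ = 1872.475 + 281.176 = 2153.651 ng/mL·h
F = (AUC_ev/D_ev)/(AUC_iv/D_iv) = (2153.651/62.5)/(1233.972/25) = 34.458416/49.35888 = 0.6981

F = 0.698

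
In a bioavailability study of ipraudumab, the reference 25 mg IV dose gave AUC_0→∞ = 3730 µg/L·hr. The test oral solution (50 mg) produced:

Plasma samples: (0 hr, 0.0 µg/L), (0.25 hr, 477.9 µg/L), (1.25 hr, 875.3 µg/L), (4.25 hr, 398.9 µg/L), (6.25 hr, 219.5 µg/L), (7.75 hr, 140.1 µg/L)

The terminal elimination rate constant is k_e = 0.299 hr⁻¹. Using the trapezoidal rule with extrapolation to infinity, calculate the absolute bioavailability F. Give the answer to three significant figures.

F = 0.537

Trapezoidal AUC_0→7.75 (oral solution):
  [0→0.25]: (0.0+477.9)/2 × 0.25 = 59.7375
  [0.25→1.25]: (477.9+875.3)/2 × 1 = 676.6
  [1.25→4.25]: (875.3+398.9)/2 × 3 = 1911.3
  [4.25→6.25]: (398.9+219.5)/2 × 2 = 618.4
  [6.25→7.75]: (219.5+140.1)/2 × 1.5 = 269.7
  Sum = 3535.7375 µg/L·hr
Tail: C_last/k_e = 140.1/0.299 = 468.562
AUC_0→∞ (oral solution) = 3535.7375 + 468.562 = 4004.2995 µg/L·hr
F = (AUC_ev/D_ev)/(AUC_iv/D_iv) = (4004.2995/50)/(3730/25) = 80.08599/149.2 = 0.5368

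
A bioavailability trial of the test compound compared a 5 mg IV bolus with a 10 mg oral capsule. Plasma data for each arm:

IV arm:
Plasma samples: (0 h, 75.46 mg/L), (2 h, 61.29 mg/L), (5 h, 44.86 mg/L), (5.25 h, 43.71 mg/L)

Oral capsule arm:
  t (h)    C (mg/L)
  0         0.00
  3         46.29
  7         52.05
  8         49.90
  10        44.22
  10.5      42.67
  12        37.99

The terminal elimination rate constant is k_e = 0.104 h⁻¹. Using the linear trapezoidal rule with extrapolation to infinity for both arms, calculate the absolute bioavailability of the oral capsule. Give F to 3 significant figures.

F = 0.590

Trapezoidal AUC_0→5.25 (IV):
  [0→2]: (75.46+61.29)/2 × 2 = 136.75
  [2→5]: (61.29+44.86)/2 × 3 = 159.225
  [5→5.25]: (44.86+43.71)/2 × 0.25 = 11.07125
  Sum = 307.04625 mg/L·h
IV tail: 43.71/0.104 = 420.288; AUC_iv,0→∞ = 307.04625 + 420.288 = 727.33425 mg/L·h
Trapezoidal AUC_0→12 (oral capsule):
  [0→3]: (0.00+46.29)/2 × 3 = 69.435
  [3→7]: (46.29+52.05)/2 × 4 = 196.68
  [7→8]: (52.05+49.90)/2 × 1 = 50.975
  [8→10]: (49.90+44.22)/2 × 2 = 94.12
  [10→10.5]: (44.22+42.67)/2 × 0.5 = 21.7225
  [10.5→12]: (42.67+37.99)/2 × 1.5 = 60.495
  Sum = 493.4275 mg/L·h
oral capsule tail: 37.99/0.104 = 365.288; AUC_ev,0→∞ = 493.4275 + 365.288 = 858.7155 mg/L·h
F = (AUC_ev/D_ev)/(AUC_iv/D_iv) = (858.7155/10)/(727.33425/5) = 85.87155/145.46685 = 0.5903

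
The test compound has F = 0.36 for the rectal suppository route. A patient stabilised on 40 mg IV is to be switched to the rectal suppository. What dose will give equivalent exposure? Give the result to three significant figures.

For equal systemic exposure: F × D_ev = D_iv
D_ev = D_iv / F = 40 / 0.36 = 111.111 mg

D_rectal = 111 mg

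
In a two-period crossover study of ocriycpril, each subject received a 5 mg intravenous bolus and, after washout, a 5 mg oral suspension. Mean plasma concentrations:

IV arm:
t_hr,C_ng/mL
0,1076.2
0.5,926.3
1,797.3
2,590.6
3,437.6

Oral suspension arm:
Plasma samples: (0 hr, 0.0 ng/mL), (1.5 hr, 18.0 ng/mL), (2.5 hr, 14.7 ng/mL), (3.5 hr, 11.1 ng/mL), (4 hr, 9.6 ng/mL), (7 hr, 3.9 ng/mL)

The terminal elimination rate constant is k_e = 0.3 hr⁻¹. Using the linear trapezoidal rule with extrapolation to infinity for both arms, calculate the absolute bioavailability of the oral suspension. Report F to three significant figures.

F = 0.0226

Trapezoidal AUC_0→3 (IV):
  [0→0.5]: (1076.2+926.3)/2 × 0.5 = 500.625
  [0.5→1]: (926.3+797.3)/2 × 0.5 = 430.9
  [1→2]: (797.3+590.6)/2 × 1 = 693.95
  [2→3]: (590.6+437.6)/2 × 1 = 514.1
  Sum = 2139.575 ng/mL·hr
IV tail: 437.6/0.3 = 1458.667; AUC_iv,0→∞ = 2139.575 + 1458.667 = 3598.242 ng/mL·hr
Trapezoidal AUC_0→7 (oral suspension):
  [0→1.5]: (0.0+18.0)/2 × 1.5 = 13.5
  [1.5→2.5]: (18.0+14.7)/2 × 1 = 16.35
  [2.5→3.5]: (14.7+11.1)/2 × 1 = 12.9
  [3.5→4]: (11.1+9.6)/2 × 0.5 = 5.175
  [4→7]: (9.6+3.9)/2 × 3 = 20.25
  Sum = 68.175 ng/mL·hr
oral suspension tail: 3.9/0.3 = 13.000; AUC_ev,0→∞ = 68.175 + 13.000 = 81.175 ng/mL·hr
F = (AUC_ev/D_ev)/(AUC_iv/D_iv) = (81.175/5)/(3598.242/5) = 16.235/719.6484 = 0.0226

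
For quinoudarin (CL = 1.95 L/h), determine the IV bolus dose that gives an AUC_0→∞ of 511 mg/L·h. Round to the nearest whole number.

Dose_iv = CL × AUC_0→∞
     = 1.95 × 511 = 996.45 mg

Dose = 996 mg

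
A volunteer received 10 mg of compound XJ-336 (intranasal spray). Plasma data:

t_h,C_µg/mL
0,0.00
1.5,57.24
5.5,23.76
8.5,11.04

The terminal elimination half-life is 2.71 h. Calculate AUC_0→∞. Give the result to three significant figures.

Trapezoidal AUC_0→8.5:
  [0→1.5]: (0.00+57.24)/2 × 1.5 = 42.93
  [1.5→5.5]: (57.24+23.76)/2 × 4 = 162.0
  [5.5→8.5]: (23.76+11.04)/2 × 3 = 52.2
  Sum = 257.13 µg/mL·h
k_e = ln2 / t½ = 0.693147 / 2.71 = 0.2558 h^-1
Extrapolated tail: C_last / k_e = 11.04 / 0.2558 = 43.159
AUC_0→∞ = 257.13 + 43.159 = 300.289 µg/mL·h

AUC = 300 µg/mL·h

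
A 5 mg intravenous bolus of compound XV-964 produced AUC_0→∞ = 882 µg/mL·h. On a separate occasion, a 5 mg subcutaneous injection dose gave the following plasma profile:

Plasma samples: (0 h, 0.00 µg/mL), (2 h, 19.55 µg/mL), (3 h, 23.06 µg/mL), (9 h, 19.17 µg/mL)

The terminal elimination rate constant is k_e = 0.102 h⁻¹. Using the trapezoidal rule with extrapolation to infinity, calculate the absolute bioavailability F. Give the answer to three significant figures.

F = 0.403

Trapezoidal AUC_0→9 (subcutaneous injection):
  [0→2]: (0.00+19.55)/2 × 2 = 19.55
  [2→3]: (19.55+23.06)/2 × 1 = 21.305
  [3→9]: (23.06+19.17)/2 × 6 = 126.69
  Sum = 167.545 µg/mL·h
Tail: C_last/k_e = 19.17/0.102 = 187.941
AUC_0→∞ (subcutaneous injection) = 167.545 + 187.941 = 355.486 µg/mL·h
F = (AUC_ev/D_ev)/(AUC_iv/D_iv) = (355.486/5)/(882/5) = 71.0972/176.4 = 0.4030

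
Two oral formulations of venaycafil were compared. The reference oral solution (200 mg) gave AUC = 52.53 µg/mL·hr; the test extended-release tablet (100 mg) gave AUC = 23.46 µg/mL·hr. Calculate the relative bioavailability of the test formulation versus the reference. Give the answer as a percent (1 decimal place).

F_rel = 89.3%

F_rel = (AUC_test/D_test) / (AUC_ref/D_ref)
      = (23.46/100) / (52.53/200)
      = 0.2346 / 0.26265 = 0.8932 = 89.32%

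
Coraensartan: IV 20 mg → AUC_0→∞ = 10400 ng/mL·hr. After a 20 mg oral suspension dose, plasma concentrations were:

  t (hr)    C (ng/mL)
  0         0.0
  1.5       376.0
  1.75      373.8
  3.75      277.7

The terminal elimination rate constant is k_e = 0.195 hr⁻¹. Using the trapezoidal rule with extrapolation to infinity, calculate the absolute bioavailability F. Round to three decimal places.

Trapezoidal AUC_0→3.75 (oral suspension):
  [0→1.5]: (0.0+376.0)/2 × 1.5 = 282.0
  [1.5→1.75]: (376.0+373.8)/2 × 0.25 = 93.725
  [1.75→3.75]: (373.8+277.7)/2 × 2 = 651.5
  Sum = 1027.225 ng/mL·hr
Tail: C_last/k_e = 277.7/0.195 = 1424.103
AUC_0→∞ (oral suspension) = 1027.225 + 1424.103 = 2451.328 ng/mL·hr
F = (AUC_ev/D_ev)/(AUC_iv/D_iv) = (2451.328/20)/(10400/20) = 122.5664/520 = 0.2357

F = 0.236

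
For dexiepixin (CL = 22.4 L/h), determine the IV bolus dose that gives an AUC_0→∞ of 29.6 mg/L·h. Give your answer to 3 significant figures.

Dose_iv = CL × AUC_0→∞
     = 22.4 × 29.6 = 663.04 mg

Dose = 663 mg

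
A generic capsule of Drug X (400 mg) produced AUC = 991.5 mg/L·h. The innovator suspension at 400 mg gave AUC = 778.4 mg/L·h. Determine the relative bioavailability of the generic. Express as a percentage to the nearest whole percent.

F_rel = 127%

F_rel = (AUC_test/D_test) / (AUC_ref/D_ref)
      = (991.5/400) / (778.4/400)
      = 2.47875 / 1.946 = 1.2738 = 127.38%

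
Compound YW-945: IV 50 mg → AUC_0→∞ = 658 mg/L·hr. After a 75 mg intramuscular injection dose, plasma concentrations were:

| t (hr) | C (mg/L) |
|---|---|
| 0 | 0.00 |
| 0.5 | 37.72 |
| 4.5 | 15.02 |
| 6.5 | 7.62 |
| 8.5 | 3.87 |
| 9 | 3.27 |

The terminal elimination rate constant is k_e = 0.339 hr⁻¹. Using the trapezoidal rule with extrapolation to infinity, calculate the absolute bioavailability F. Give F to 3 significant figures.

F = 0.163

Trapezoidal AUC_0→9 (intramuscular injection):
  [0→0.5]: (0.00+37.72)/2 × 0.5 = 9.43
  [0.5→4.5]: (37.72+15.02)/2 × 4 = 105.48
  [4.5→6.5]: (15.02+7.62)/2 × 2 = 22.64
  [6.5→8.5]: (7.62+3.87)/2 × 2 = 11.49
  [8.5→9]: (3.87+3.27)/2 × 0.5 = 1.785
  Sum = 150.825 mg/L·hr
Tail: C_last/k_e = 3.27/0.339 = 9.646
AUC_0→∞ (intramuscular injection) = 150.825 + 9.646 = 160.471 mg/L·hr
F = (AUC_ev/D_ev)/(AUC_iv/D_iv) = (160.471/75)/(658/50) = 2.13961/13.16 = 0.1626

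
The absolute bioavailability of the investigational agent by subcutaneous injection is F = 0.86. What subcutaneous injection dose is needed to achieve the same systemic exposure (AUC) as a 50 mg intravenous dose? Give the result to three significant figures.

For equal systemic exposure: F × D_ev = D_iv
D_ev = D_iv / F = 50 / 0.86 = 58.1395 mg

D_subcutaneous = 58.1 mg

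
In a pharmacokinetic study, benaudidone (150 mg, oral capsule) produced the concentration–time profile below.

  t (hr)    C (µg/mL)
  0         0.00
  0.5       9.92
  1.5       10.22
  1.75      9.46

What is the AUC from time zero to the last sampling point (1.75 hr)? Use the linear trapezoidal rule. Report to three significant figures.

Trapezoidal AUC_0→1.75:
  [0→0.5]: (0.00+9.92)/2 × 0.5 = 2.48
  [0.5→1.5]: (9.92+10.22)/2 × 1 = 10.07
  [1.5→1.75]: (10.22+9.46)/2 × 0.25 = 2.46
  Sum = 15.01 µg/mL·hr

AUC = 15.0 µg/mL·hr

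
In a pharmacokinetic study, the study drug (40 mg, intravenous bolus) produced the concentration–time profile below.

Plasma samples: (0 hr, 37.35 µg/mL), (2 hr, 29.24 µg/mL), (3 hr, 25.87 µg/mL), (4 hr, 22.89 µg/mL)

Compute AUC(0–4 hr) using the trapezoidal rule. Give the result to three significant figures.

Trapezoidal AUC_0→4:
  [0→2]: (37.35+29.24)/2 × 2 = 66.59
  [2→3]: (29.24+25.87)/2 × 1 = 27.555
  [3→4]: (25.87+22.89)/2 × 1 = 24.38
  Sum = 118.525 µg/mL·hr

AUC = 119 µg/mL·hr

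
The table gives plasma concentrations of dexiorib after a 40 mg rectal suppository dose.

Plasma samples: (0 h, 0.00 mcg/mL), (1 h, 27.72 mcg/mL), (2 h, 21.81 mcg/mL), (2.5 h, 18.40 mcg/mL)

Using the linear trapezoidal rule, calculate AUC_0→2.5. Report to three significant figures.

Trapezoidal AUC_0→2.5:
  [0→1]: (0.00+27.72)/2 × 1 = 13.86
  [1→2]: (27.72+21.81)/2 × 1 = 24.765
  [2→2.5]: (21.81+18.40)/2 × 0.5 = 10.0525
  Sum = 48.6775 mcg/mL·h

AUC = 48.7 mcg/mL·h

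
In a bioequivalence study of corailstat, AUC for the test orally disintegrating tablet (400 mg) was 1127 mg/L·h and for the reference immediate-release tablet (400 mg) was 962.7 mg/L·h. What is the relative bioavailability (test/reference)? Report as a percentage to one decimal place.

F_rel = 117.1%

F_rel = (AUC_test/D_test) / (AUC_ref/D_ref)
      = (1127/400) / (962.7/400)
      = 2.8175 / 2.40675 = 1.1707 = 117.07%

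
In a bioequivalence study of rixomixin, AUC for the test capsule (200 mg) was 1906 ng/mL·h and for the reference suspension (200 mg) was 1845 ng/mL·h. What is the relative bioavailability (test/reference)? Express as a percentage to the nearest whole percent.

F_rel = (AUC_test/D_test) / (AUC_ref/D_ref)
      = (1906/200) / (1845/200)
      = 9.53 / 9.225 = 1.0331 = 103.31%

F_rel = 103%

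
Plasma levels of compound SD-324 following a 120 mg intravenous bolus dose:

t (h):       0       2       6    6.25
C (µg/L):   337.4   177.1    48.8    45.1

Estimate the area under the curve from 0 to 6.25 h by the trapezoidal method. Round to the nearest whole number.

Trapezoidal AUC_0→6.25:
  [0→2]: (337.4+177.1)/2 × 2 = 514.5
  [2→6]: (177.1+48.8)/2 × 4 = 451.8
  [6→6.25]: (48.8+45.1)/2 × 0.25 = 11.7375
  Sum = 978.0375 µg/L·h

AUC = 978 µg/L·h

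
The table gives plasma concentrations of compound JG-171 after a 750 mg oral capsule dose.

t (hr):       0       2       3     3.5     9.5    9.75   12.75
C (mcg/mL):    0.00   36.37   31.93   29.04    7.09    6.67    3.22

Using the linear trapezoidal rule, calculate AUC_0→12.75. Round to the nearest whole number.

Trapezoidal AUC_0→12.75:
  [0→2]: (0.00+36.37)/2 × 2 = 36.37
  [2→3]: (36.37+31.93)/2 × 1 = 34.15
  [3→3.5]: (31.93+29.04)/2 × 0.5 = 15.2425
  [3.5→9.5]: (29.04+7.09)/2 × 6 = 108.39
  [9.5→9.75]: (7.09+6.67)/2 × 0.25 = 1.72
  [9.75→12.75]: (6.67+3.22)/2 × 3 = 14.835
  Sum = 210.7075 mcg/mL·hr

AUC = 211 mcg/mL·hr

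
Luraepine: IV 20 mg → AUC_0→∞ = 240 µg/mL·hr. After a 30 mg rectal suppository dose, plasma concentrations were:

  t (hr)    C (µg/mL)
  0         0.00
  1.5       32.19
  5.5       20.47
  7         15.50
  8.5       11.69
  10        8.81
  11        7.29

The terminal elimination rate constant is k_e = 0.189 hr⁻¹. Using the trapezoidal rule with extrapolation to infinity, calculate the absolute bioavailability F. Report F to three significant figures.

Trapezoidal AUC_0→11 (rectal suppository):
  [0→1.5]: (0.00+32.19)/2 × 1.5 = 24.1425
  [1.5→5.5]: (32.19+20.47)/2 × 4 = 105.32
  [5.5→7]: (20.47+15.50)/2 × 1.5 = 26.9775
  [7→8.5]: (15.50+11.69)/2 × 1.5 = 20.3925
  [8.5→10]: (11.69+8.81)/2 × 1.5 = 15.375
  [10→11]: (8.81+7.29)/2 × 1 = 8.05
  Sum = 200.2575 µg/mL·hr
Tail: C_last/k_e = 7.29/0.189 = 38.571
AUC_0→∞ (rectal suppository) = 200.2575 + 38.571 = 238.8285 µg/mL·hr
F = (AUC_ev/D_ev)/(AUC_iv/D_iv) = (238.8285/30)/(240/20) = 7.96095/12 = 0.6634

F = 0.663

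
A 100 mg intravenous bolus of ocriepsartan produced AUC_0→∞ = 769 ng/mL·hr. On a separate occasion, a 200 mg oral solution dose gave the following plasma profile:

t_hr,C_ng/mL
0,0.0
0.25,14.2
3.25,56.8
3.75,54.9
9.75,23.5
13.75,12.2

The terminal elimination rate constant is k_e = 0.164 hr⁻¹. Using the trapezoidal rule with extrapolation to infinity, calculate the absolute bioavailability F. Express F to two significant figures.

Trapezoidal AUC_0→13.75 (oral solution):
  [0→0.25]: (0.0+14.2)/2 × 0.25 = 1.775
  [0.25→3.25]: (14.2+56.8)/2 × 3 = 106.5
  [3.25→3.75]: (56.8+54.9)/2 × 0.5 = 27.925
  [3.75→9.75]: (54.9+23.5)/2 × 6 = 235.2
  [9.75→13.75]: (23.5+12.2)/2 × 4 = 71.4
  Sum = 442.8 ng/mL·hr
Tail: C_last/k_e = 12.2/0.164 = 74.390
AUC_0→∞ (oral solution) = 442.8 + 74.390 = 517.19 ng/mL·hr
F = (AUC_ev/D_ev)/(AUC_iv/D_iv) = (517.19/200)/(769/100) = 2.58595/7.69 = 0.3363

F = 0.34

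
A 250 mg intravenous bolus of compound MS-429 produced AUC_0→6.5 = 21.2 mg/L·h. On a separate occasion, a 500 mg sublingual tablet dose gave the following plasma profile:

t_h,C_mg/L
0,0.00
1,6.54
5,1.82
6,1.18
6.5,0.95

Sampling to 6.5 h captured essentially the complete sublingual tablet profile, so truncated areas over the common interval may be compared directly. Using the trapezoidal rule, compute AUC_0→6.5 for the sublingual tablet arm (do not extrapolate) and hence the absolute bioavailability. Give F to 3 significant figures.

Trapezoidal AUC_0→6.5 (sublingual tablet):
  [0→1]: (0.00+6.54)/2 × 1 = 3.27
  [1→5]: (6.54+1.82)/2 × 4 = 16.72
  [5→6]: (1.82+1.18)/2 × 1 = 1.5
  [6→6.5]: (1.18+0.95)/2 × 0.5 = 0.5325
  Sum = 22.0225 mg/L·h
F = (AUC_ev/D_ev)/(AUC_iv/D_iv) = (22.0225/500)/(21.2/250) = 0.044045/0.0848 = 0.5194

F = 0.519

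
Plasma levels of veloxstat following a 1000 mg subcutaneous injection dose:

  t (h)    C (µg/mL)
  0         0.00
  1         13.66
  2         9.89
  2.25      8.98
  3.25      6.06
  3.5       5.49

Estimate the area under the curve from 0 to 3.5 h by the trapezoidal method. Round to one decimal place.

Trapezoidal AUC_0→3.5:
  [0→1]: (0.00+13.66)/2 × 1 = 6.83
  [1→2]: (13.66+9.89)/2 × 1 = 11.775
  [2→2.25]: (9.89+8.98)/2 × 0.25 = 2.35875
  [2.25→3.25]: (8.98+6.06)/2 × 1 = 7.52
  [3.25→3.5]: (6.06+5.49)/2 × 0.25 = 1.44375
  Sum = 29.9275 µg/mL·h

AUC = 29.9 µg/mL·h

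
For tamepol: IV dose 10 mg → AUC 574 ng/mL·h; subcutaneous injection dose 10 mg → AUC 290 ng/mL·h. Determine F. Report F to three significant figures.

F = 0.505

F = (AUC_ev / D_ev) / (AUC_iv / D_iv)
  = (290/10) / (574/10)
  = 29 / 57.4 = 0.5052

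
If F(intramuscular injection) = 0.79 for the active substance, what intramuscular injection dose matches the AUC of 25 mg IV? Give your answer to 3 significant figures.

D_intramuscular = 31.6 mg

For equal systemic exposure: F × D_ev = D_iv
D_ev = D_iv / F = 25 / 0.79 = 31.6456 mg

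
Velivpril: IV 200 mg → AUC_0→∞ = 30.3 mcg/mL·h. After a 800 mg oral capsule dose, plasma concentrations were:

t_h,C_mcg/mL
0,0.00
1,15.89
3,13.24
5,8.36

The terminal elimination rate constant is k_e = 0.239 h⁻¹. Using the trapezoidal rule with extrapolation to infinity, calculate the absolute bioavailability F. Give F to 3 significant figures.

F = 0.773

Trapezoidal AUC_0→5 (oral capsule):
  [0→1]: (0.00+15.89)/2 × 1 = 7.945
  [1→3]: (15.89+13.24)/2 × 2 = 29.13
  [3→5]: (13.24+8.36)/2 × 2 = 21.6
  Sum = 58.675 mcg/mL·h
Tail: C_last/k_e = 8.36/0.239 = 34.979
AUC_0→∞ (oral capsule) = 58.675 + 34.979 = 93.654 mcg/mL·h
F = (AUC_ev/D_ev)/(AUC_iv/D_iv) = (93.654/800)/(30.3/200) = 0.1170675/0.1515 = 0.7727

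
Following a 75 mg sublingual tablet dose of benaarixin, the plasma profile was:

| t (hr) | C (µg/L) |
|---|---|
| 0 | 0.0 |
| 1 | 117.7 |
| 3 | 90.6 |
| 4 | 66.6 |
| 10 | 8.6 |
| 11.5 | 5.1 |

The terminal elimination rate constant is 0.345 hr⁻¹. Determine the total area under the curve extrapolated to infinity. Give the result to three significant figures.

Trapezoidal AUC_0→11.5:
  [0→1]: (0.0+117.7)/2 × 1 = 58.85
  [1→3]: (117.7+90.6)/2 × 2 = 208.3
  [3→4]: (90.6+66.6)/2 × 1 = 78.6
  [4→10]: (66.6+8.6)/2 × 6 = 225.6
  [10→11.5]: (8.6+5.1)/2 × 1.5 = 10.275
  Sum = 581.625 µg/L·hr
Extrapolated tail: C_last / k_e = 5.1 / 0.345 = 14.783
AUC_0→∞ = 581.625 + 14.783 = 596.408 µg/L·hr

AUC = 596 µg/L·hr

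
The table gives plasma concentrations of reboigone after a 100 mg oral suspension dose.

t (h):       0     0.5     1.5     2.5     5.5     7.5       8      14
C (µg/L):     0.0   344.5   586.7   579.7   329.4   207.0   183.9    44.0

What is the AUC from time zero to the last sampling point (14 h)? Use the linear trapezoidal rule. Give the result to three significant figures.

AUC = 3820 µg/L·h

Trapezoidal AUC_0→14:
  [0→0.5]: (0.0+344.5)/2 × 0.5 = 86.125
  [0.5→1.5]: (344.5+586.7)/2 × 1 = 465.6
  [1.5→2.5]: (586.7+579.7)/2 × 1 = 583.2
  [2.5→5.5]: (579.7+329.4)/2 × 3 = 1363.65
  [5.5→7.5]: (329.4+207.0)/2 × 2 = 536.4
  [7.5→8]: (207.0+183.9)/2 × 0.5 = 97.725
  [8→14]: (183.9+44.0)/2 × 6 = 683.7
  Sum = 3816.4 µg/L·h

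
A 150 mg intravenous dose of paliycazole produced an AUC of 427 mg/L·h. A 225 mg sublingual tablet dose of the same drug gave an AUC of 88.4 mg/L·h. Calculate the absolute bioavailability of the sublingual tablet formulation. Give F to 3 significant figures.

F = (AUC_ev / D_ev) / (AUC_iv / D_iv)
  = (88.4/225) / (427/150)
  = 0.392889 / 2.84667 = 0.1380

F = 0.138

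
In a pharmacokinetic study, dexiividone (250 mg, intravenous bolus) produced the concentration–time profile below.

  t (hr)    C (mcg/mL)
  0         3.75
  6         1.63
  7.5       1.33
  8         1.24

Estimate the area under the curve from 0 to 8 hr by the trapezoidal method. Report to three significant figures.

Trapezoidal AUC_0→8:
  [0→6]: (3.75+1.63)/2 × 6 = 16.14
  [6→7.5]: (1.63+1.33)/2 × 1.5 = 2.22
  [7.5→8]: (1.33+1.24)/2 × 0.5 = 0.6425
  Sum = 19.0025 mcg/mL·hr

AUC = 19.0 mcg/mL·hr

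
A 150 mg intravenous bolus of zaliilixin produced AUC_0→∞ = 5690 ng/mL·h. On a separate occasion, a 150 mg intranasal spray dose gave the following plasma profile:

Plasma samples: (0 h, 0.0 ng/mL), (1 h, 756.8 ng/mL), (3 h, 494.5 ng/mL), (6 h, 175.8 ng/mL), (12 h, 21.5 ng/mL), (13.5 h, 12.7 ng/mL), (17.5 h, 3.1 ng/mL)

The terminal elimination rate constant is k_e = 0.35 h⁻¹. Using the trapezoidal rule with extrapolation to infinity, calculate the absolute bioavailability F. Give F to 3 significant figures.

F = 0.579

Trapezoidal AUC_0→17.5 (intranasal spray):
  [0→1]: (0.0+756.8)/2 × 1 = 378.4
  [1→3]: (756.8+494.5)/2 × 2 = 1251.3
  [3→6]: (494.5+175.8)/2 × 3 = 1005.45
  [6→12]: (175.8+21.5)/2 × 6 = 591.9
  [12→13.5]: (21.5+12.7)/2 × 1.5 = 25.65
  [13.5→17.5]: (12.7+3.1)/2 × 4 = 31.6
  Sum = 3284.3 ng/mL·h
Tail: C_last/k_e = 3.1/0.35 = 8.857
AUC_0→∞ (intranasal spray) = 3284.3 + 8.857 = 3293.157 ng/mL·h
F = (AUC_ev/D_ev)/(AUC_iv/D_iv) = (3293.157/150)/(5690/150) = 21.95438/37.9333 = 0.5788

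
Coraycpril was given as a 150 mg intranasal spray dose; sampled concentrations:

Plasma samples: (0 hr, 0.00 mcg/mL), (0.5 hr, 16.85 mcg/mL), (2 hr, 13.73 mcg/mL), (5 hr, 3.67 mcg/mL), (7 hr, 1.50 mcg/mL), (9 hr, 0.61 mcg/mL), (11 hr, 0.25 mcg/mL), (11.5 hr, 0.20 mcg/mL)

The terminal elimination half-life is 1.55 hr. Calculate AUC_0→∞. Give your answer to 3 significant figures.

Trapezoidal AUC_0→11.5:
  [0→0.5]: (0.00+16.85)/2 × 0.5 = 4.2125
  [0.5→2]: (16.85+13.73)/2 × 1.5 = 22.935
  [2→5]: (13.73+3.67)/2 × 3 = 26.1
  [5→7]: (3.67+1.50)/2 × 2 = 5.17
  [7→9]: (1.50+0.61)/2 × 2 = 2.11
  [9→11]: (0.61+0.25)/2 × 2 = 0.86
  [11→11.5]: (0.25+0.20)/2 × 0.5 = 0.1125
  Sum = 61.5 mcg/mL·hr
k_e = ln2 / t½ = 0.693147 / 1.55 = 0.4472 hr^-1
Extrapolated tail: C_last / k_e = 0.20 / 0.4472 = 0.447
AUC_0→∞ = 61.5 + 0.447 = 61.947 mcg/mL·hr

AUC = 61.9 mcg/mL·hr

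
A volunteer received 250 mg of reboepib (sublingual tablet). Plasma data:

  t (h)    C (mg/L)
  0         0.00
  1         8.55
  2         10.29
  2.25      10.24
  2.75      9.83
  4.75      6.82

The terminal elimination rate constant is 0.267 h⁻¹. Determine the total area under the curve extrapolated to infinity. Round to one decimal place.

Trapezoidal AUC_0→4.75:
  [0→1]: (0.00+8.55)/2 × 1 = 4.275
  [1→2]: (8.55+10.29)/2 × 1 = 9.42
  [2→2.25]: (10.29+10.24)/2 × 0.25 = 2.56625
  [2.25→2.75]: (10.24+9.83)/2 × 0.5 = 5.0175
  [2.75→4.75]: (9.83+6.82)/2 × 2 = 16.65
  Sum = 37.92875 mg/L·h
Extrapolated tail: C_last / k_e = 6.82 / 0.267 = 25.543
AUC_0→∞ = 37.92875 + 25.543 = 63.47175 mg/L·h

AUC = 63.5 mg/L·h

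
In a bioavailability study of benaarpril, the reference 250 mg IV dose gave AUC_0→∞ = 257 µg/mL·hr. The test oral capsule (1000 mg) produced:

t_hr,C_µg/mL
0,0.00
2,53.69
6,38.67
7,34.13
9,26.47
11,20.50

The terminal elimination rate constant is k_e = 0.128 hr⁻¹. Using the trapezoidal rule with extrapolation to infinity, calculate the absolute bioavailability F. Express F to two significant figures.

F = 0.53

Trapezoidal AUC_0→11 (oral capsule):
  [0→2]: (0.00+53.69)/2 × 2 = 53.69
  [2→6]: (53.69+38.67)/2 × 4 = 184.72
  [6→7]: (38.67+34.13)/2 × 1 = 36.4
  [7→9]: (34.13+26.47)/2 × 2 = 60.6
  [9→11]: (26.47+20.50)/2 × 2 = 46.97
  Sum = 382.38 µg/mL·hr
Tail: C_last/k_e = 20.50/0.128 = 160.156
AUC_0→∞ (oral capsule) = 382.38 + 160.156 = 542.536 µg/mL·hr
F = (AUC_ev/D_ev)/(AUC_iv/D_iv) = (542.536/1000)/(257/250) = 0.542536/1.028 = 0.5278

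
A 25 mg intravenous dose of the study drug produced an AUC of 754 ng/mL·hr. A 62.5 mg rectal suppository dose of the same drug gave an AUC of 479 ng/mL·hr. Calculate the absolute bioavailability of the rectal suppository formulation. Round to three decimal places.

F = 0.254

F = (AUC_ev / D_ev) / (AUC_iv / D_iv)
  = (479/62.5) / (754/25)
  = 7.664 / 30.16 = 0.2541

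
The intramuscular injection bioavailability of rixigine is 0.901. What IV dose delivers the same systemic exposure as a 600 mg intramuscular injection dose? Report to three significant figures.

D_iv = 541 mg

Systemic exposure from an extravascular dose = F × D_ev, so the equivalent IV dose is F × D_ev.
D_iv = F × D_ev = 0.901 × 600 = 540.6 mg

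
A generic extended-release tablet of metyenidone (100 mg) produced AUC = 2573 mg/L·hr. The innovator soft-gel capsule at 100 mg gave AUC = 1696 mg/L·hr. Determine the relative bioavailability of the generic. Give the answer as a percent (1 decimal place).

F_rel = 151.7%

F_rel = (AUC_test/D_test) / (AUC_ref/D_ref)
      = (2573/100) / (1696/100)
      = 25.73 / 16.96 = 1.5171 = 151.71%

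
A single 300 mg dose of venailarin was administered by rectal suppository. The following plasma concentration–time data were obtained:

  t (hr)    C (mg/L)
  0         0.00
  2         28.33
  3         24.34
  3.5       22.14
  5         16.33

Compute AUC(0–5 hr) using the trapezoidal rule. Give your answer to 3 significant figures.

AUC = 95.1 mg/L·hr

Trapezoidal AUC_0→5:
  [0→2]: (0.00+28.33)/2 × 2 = 28.33
  [2→3]: (28.33+24.34)/2 × 1 = 26.335
  [3→3.5]: (24.34+22.14)/2 × 0.5 = 11.62
  [3.5→5]: (22.14+16.33)/2 × 1.5 = 28.8525
  Sum = 95.1375 mg/L·hr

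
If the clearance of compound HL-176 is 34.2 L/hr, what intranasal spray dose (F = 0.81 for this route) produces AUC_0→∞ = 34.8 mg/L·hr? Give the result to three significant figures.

Dose = CL × AUC_0→∞ / F
     = 34.2 × 34.8 / 0.81 = 1469.33 mg

Dose = 1470 mg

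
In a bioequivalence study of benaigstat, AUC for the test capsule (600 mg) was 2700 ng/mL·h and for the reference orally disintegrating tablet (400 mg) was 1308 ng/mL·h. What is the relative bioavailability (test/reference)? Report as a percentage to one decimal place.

F_rel = 137.6%

F_rel = (AUC_test/D_test) / (AUC_ref/D_ref)
      = (2700/600) / (1308/400)
      = 4.5 / 3.27 = 1.3761 = 137.61%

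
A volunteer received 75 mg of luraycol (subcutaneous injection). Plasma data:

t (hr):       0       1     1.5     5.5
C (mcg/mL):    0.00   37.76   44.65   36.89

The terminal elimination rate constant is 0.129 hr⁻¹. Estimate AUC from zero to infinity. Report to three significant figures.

Trapezoidal AUC_0→5.5:
  [0→1]: (0.00+37.76)/2 × 1 = 18.88
  [1→1.5]: (37.76+44.65)/2 × 0.5 = 20.6025
  [1.5→5.5]: (44.65+36.89)/2 × 4 = 163.08
  Sum = 202.5625 mcg/mL·hr
Extrapolated tail: C_last / k_e = 36.89 / 0.129 = 285.969
AUC_0→∞ = 202.5625 + 285.969 = 488.5315 mcg/mL·hr

AUC = 489 mcg/mL·hr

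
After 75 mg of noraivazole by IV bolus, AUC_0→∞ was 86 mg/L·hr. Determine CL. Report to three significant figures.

CL = Dose_iv / AUC_0→∞
   = 75 / 86 = 0.872093 L/hr

CL = 0.872 L/hr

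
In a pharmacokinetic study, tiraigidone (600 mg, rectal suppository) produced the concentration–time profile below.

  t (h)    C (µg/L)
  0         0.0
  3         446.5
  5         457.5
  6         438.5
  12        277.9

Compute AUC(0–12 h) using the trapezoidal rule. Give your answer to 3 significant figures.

AUC = 4170 µg/L·h

Trapezoidal AUC_0→12:
  [0→3]: (0.0+446.5)/2 × 3 = 669.75
  [3→5]: (446.5+457.5)/2 × 2 = 904.0
  [5→6]: (457.5+438.5)/2 × 1 = 448.0
  [6→12]: (438.5+277.9)/2 × 6 = 2149.2
  Sum = 4170.95 µg/L·h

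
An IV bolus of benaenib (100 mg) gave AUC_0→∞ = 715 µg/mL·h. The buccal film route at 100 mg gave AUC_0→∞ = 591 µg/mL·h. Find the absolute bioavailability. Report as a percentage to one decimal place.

F = 82.7%

F = (AUC_ev / D_ev) / (AUC_iv / D_iv)
  = (591/100) / (715/100)
  = 5.91 / 7.15 = 0.8266
  = 82.66%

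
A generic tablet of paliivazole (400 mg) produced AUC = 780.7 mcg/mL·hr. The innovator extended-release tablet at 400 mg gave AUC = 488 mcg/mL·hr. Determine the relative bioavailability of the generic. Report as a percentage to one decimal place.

F_rel = 160.0%

F_rel = (AUC_test/D_test) / (AUC_ref/D_ref)
      = (780.7/400) / (488/400)
      = 1.95175 / 1.22 = 1.5998 = 159.98%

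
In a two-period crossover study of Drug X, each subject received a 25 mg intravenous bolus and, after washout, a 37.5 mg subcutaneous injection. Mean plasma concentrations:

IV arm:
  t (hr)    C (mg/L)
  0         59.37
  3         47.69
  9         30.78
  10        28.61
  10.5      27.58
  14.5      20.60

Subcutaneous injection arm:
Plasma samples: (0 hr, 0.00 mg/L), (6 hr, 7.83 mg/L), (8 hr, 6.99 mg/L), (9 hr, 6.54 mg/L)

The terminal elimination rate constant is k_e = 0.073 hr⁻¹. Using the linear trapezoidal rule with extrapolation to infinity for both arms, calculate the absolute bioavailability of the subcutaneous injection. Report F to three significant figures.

Trapezoidal AUC_0→14.5 (IV):
  [0→3]: (59.37+47.69)/2 × 3 = 160.59
  [3→9]: (47.69+30.78)/2 × 6 = 235.41
  [9→10]: (30.78+28.61)/2 × 1 = 29.695
  [10→10.5]: (28.61+27.58)/2 × 0.5 = 14.0475
  [10.5→14.5]: (27.58+20.60)/2 × 4 = 96.36
  Sum = 536.1025 mg/L·hr
IV tail: 20.60/0.073 = 282.192; AUC_iv,0→∞ = 536.1025 + 282.192 = 818.2945 mg/L·hr
Trapezoidal AUC_0→9 (subcutaneous injection):
  [0→6]: (0.00+7.83)/2 × 6 = 23.49
  [6→8]: (7.83+6.99)/2 × 2 = 14.82
  [8→9]: (6.99+6.54)/2 × 1 = 6.765
  Sum = 45.075 mg/L·hr
subcutaneous injection tail: 6.54/0.073 = 89.589; AUC_ev,0→∞ = 45.075 + 89.589 = 134.664 mg/L·hr
F = (AUC_ev/D_ev)/(AUC_iv/D_iv) = (134.664/37.5)/(818.2945/25) = 3.59104/32.73178 = 0.1097

F = 0.110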